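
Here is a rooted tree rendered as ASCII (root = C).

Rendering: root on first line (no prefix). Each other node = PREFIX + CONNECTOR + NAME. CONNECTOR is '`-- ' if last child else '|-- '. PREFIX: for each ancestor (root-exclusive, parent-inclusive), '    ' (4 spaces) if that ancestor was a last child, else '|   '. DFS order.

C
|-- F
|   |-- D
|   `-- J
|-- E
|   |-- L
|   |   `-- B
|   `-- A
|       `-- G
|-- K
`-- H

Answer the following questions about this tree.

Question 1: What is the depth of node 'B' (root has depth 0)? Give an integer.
Path from root to B: C -> E -> L -> B
Depth = number of edges = 3

Answer: 3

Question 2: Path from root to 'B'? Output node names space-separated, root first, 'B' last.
Answer: C E L B

Derivation:
Walk down from root: C -> E -> L -> B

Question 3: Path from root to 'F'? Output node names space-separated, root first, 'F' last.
Answer: C F

Derivation:
Walk down from root: C -> F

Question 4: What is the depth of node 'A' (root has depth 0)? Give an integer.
Path from root to A: C -> E -> A
Depth = number of edges = 2

Answer: 2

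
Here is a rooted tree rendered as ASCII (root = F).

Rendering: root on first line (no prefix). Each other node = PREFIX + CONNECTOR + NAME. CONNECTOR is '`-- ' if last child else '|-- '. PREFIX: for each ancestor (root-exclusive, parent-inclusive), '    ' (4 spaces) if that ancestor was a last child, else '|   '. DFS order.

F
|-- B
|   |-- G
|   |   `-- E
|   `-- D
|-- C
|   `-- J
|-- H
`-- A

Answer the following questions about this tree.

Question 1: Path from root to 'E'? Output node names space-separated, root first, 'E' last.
Answer: F B G E

Derivation:
Walk down from root: F -> B -> G -> E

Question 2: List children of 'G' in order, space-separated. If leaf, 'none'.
Node G's children (from adjacency): E

Answer: E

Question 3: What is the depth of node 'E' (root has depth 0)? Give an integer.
Path from root to E: F -> B -> G -> E
Depth = number of edges = 3

Answer: 3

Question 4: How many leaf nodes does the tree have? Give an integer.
Answer: 5

Derivation:
Leaves (nodes with no children): A, D, E, H, J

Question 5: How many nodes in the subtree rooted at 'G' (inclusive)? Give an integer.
Subtree rooted at G contains: E, G
Count = 2

Answer: 2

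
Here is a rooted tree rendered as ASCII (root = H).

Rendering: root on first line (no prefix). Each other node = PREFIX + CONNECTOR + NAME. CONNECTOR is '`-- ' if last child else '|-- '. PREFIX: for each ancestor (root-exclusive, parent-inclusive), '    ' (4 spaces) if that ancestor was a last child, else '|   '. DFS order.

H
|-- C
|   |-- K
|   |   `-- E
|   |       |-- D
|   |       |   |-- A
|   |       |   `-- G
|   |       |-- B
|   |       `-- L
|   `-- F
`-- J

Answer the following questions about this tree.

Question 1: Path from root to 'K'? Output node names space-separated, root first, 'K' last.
Answer: H C K

Derivation:
Walk down from root: H -> C -> K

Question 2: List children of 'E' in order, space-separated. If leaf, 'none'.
Node E's children (from adjacency): D, B, L

Answer: D B L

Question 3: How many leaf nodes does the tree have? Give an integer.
Answer: 6

Derivation:
Leaves (nodes with no children): A, B, F, G, J, L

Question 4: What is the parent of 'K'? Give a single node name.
Scan adjacency: K appears as child of C

Answer: C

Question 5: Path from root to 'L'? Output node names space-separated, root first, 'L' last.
Walk down from root: H -> C -> K -> E -> L

Answer: H C K E L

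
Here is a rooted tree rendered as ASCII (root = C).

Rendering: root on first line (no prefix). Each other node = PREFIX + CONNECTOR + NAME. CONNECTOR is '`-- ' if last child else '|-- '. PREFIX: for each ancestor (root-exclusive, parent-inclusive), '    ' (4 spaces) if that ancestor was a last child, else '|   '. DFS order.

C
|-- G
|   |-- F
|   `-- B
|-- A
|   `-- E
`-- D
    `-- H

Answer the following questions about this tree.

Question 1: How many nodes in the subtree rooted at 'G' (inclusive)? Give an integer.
Subtree rooted at G contains: B, F, G
Count = 3

Answer: 3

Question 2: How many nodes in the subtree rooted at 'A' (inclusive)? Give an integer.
Subtree rooted at A contains: A, E
Count = 2

Answer: 2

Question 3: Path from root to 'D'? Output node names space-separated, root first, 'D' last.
Answer: C D

Derivation:
Walk down from root: C -> D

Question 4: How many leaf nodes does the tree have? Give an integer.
Answer: 4

Derivation:
Leaves (nodes with no children): B, E, F, H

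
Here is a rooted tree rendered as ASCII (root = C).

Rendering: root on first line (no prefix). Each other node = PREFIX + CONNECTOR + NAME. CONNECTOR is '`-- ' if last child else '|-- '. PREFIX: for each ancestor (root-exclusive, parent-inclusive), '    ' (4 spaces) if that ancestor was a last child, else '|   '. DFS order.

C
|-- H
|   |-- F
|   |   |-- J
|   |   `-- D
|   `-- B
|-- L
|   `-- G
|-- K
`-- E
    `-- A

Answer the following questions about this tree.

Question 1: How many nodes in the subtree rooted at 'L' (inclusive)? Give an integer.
Answer: 2

Derivation:
Subtree rooted at L contains: G, L
Count = 2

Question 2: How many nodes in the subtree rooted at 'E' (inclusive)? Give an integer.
Subtree rooted at E contains: A, E
Count = 2

Answer: 2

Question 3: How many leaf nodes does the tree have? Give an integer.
Answer: 6

Derivation:
Leaves (nodes with no children): A, B, D, G, J, K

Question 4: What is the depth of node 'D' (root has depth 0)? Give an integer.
Answer: 3

Derivation:
Path from root to D: C -> H -> F -> D
Depth = number of edges = 3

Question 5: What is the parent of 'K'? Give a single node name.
Scan adjacency: K appears as child of C

Answer: C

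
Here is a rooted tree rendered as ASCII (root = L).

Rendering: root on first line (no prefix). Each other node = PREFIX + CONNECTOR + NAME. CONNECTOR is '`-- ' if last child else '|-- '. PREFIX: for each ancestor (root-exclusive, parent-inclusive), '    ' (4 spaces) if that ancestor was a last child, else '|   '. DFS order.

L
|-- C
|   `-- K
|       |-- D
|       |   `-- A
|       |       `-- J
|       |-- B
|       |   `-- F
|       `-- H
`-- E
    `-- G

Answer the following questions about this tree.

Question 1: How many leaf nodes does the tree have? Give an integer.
Leaves (nodes with no children): F, G, H, J

Answer: 4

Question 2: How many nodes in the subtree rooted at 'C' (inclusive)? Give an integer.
Subtree rooted at C contains: A, B, C, D, F, H, J, K
Count = 8

Answer: 8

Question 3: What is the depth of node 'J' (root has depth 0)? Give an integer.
Path from root to J: L -> C -> K -> D -> A -> J
Depth = number of edges = 5

Answer: 5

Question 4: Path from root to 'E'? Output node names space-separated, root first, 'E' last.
Answer: L E

Derivation:
Walk down from root: L -> E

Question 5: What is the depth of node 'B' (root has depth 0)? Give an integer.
Path from root to B: L -> C -> K -> B
Depth = number of edges = 3

Answer: 3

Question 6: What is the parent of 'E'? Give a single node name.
Scan adjacency: E appears as child of L

Answer: L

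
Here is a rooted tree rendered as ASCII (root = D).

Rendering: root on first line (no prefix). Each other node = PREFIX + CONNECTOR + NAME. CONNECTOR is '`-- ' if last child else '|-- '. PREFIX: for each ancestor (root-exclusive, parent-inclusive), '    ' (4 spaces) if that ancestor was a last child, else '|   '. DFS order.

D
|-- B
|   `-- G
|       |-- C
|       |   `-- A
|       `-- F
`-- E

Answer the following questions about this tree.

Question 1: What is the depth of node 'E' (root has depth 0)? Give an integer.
Path from root to E: D -> E
Depth = number of edges = 1

Answer: 1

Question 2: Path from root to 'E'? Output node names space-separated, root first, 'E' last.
Answer: D E

Derivation:
Walk down from root: D -> E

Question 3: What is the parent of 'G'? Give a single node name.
Scan adjacency: G appears as child of B

Answer: B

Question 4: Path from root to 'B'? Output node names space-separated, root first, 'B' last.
Walk down from root: D -> B

Answer: D B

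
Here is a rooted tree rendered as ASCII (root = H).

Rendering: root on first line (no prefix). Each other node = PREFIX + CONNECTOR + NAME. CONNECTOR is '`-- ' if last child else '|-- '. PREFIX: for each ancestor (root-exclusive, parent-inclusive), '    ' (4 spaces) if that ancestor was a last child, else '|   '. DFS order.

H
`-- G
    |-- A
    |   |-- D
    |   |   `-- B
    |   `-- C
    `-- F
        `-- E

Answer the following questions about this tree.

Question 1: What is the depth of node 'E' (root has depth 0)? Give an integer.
Answer: 3

Derivation:
Path from root to E: H -> G -> F -> E
Depth = number of edges = 3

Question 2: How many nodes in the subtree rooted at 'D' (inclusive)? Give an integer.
Answer: 2

Derivation:
Subtree rooted at D contains: B, D
Count = 2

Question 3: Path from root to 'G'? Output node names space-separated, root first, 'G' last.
Walk down from root: H -> G

Answer: H G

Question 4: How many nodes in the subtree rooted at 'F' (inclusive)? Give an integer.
Answer: 2

Derivation:
Subtree rooted at F contains: E, F
Count = 2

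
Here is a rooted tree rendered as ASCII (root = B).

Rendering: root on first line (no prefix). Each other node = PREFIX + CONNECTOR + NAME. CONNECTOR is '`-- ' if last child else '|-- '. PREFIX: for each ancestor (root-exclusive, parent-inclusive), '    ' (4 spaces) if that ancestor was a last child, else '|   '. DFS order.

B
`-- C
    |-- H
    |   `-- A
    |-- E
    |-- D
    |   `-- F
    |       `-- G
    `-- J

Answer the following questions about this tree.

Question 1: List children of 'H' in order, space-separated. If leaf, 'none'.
Node H's children (from adjacency): A

Answer: A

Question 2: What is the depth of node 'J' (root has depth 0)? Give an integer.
Answer: 2

Derivation:
Path from root to J: B -> C -> J
Depth = number of edges = 2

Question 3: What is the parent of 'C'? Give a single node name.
Scan adjacency: C appears as child of B

Answer: B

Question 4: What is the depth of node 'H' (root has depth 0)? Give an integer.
Path from root to H: B -> C -> H
Depth = number of edges = 2

Answer: 2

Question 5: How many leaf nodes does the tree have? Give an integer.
Leaves (nodes with no children): A, E, G, J

Answer: 4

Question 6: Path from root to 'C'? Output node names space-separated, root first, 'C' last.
Answer: B C

Derivation:
Walk down from root: B -> C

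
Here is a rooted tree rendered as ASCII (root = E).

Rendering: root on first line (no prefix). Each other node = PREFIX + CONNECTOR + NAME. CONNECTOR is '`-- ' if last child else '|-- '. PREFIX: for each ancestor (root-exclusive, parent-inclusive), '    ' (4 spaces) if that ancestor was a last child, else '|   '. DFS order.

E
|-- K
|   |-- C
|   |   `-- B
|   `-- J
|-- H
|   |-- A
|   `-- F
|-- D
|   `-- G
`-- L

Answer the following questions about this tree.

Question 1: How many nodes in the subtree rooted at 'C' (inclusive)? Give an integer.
Subtree rooted at C contains: B, C
Count = 2

Answer: 2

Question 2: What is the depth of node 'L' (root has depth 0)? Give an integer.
Answer: 1

Derivation:
Path from root to L: E -> L
Depth = number of edges = 1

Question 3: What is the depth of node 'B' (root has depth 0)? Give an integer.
Answer: 3

Derivation:
Path from root to B: E -> K -> C -> B
Depth = number of edges = 3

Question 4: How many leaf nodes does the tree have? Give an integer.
Leaves (nodes with no children): A, B, F, G, J, L

Answer: 6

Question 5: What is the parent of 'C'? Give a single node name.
Answer: K

Derivation:
Scan adjacency: C appears as child of K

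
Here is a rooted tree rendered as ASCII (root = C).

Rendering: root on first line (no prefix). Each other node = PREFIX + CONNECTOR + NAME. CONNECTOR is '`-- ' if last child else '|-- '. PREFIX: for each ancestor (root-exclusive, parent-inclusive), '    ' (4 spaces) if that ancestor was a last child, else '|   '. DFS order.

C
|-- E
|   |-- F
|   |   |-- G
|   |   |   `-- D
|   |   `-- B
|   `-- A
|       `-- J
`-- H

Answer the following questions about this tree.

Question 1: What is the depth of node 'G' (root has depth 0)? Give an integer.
Answer: 3

Derivation:
Path from root to G: C -> E -> F -> G
Depth = number of edges = 3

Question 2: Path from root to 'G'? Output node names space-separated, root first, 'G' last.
Walk down from root: C -> E -> F -> G

Answer: C E F G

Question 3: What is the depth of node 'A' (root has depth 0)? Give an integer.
Path from root to A: C -> E -> A
Depth = number of edges = 2

Answer: 2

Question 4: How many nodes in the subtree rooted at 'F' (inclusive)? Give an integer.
Subtree rooted at F contains: B, D, F, G
Count = 4

Answer: 4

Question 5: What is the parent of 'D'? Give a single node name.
Answer: G

Derivation:
Scan adjacency: D appears as child of G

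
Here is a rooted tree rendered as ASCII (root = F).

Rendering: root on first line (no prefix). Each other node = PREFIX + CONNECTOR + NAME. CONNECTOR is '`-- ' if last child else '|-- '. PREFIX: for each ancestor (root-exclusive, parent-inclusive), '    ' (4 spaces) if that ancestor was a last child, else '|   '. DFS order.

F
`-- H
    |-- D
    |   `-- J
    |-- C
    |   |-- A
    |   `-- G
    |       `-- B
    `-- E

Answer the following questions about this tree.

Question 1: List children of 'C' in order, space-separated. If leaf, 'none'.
Node C's children (from adjacency): A, G

Answer: A G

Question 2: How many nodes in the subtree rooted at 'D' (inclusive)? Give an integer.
Subtree rooted at D contains: D, J
Count = 2

Answer: 2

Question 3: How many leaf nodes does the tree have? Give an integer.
Leaves (nodes with no children): A, B, E, J

Answer: 4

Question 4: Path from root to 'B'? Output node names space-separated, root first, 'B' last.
Answer: F H C G B

Derivation:
Walk down from root: F -> H -> C -> G -> B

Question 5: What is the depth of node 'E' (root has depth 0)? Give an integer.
Path from root to E: F -> H -> E
Depth = number of edges = 2

Answer: 2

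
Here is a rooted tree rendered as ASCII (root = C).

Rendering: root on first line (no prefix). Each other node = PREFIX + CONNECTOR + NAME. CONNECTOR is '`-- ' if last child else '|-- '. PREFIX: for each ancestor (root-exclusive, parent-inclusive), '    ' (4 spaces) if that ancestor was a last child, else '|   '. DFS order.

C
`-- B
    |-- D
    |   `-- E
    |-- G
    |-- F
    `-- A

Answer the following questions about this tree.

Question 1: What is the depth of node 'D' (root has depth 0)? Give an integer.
Answer: 2

Derivation:
Path from root to D: C -> B -> D
Depth = number of edges = 2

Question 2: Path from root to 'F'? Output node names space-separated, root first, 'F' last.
Walk down from root: C -> B -> F

Answer: C B F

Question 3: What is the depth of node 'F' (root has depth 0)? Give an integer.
Path from root to F: C -> B -> F
Depth = number of edges = 2

Answer: 2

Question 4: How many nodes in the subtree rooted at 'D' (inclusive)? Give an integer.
Subtree rooted at D contains: D, E
Count = 2

Answer: 2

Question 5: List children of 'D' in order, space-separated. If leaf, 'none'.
Answer: E

Derivation:
Node D's children (from adjacency): E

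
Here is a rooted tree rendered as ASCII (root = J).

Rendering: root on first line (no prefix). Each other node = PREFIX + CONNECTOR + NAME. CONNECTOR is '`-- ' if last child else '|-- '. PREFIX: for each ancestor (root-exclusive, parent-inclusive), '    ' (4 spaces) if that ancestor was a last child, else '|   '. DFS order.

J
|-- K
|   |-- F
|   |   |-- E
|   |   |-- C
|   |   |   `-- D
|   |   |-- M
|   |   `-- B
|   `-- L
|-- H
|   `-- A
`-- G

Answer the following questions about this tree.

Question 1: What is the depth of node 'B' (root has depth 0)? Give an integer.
Answer: 3

Derivation:
Path from root to B: J -> K -> F -> B
Depth = number of edges = 3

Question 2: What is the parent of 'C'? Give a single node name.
Scan adjacency: C appears as child of F

Answer: F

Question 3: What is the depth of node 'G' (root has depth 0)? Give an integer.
Answer: 1

Derivation:
Path from root to G: J -> G
Depth = number of edges = 1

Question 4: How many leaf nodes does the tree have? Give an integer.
Answer: 7

Derivation:
Leaves (nodes with no children): A, B, D, E, G, L, M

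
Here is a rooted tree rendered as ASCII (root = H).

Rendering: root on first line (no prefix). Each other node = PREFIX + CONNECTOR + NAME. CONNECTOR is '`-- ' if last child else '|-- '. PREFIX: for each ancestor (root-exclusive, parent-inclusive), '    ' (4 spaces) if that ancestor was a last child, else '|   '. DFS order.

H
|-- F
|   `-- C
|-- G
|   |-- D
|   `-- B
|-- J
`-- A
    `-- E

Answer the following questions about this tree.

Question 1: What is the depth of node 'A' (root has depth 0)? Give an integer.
Path from root to A: H -> A
Depth = number of edges = 1

Answer: 1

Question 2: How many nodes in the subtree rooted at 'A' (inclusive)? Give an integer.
Subtree rooted at A contains: A, E
Count = 2

Answer: 2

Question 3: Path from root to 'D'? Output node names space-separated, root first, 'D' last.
Walk down from root: H -> G -> D

Answer: H G D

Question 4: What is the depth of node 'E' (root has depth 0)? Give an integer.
Answer: 2

Derivation:
Path from root to E: H -> A -> E
Depth = number of edges = 2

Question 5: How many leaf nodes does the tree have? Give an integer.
Answer: 5

Derivation:
Leaves (nodes with no children): B, C, D, E, J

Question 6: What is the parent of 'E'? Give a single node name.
Answer: A

Derivation:
Scan adjacency: E appears as child of A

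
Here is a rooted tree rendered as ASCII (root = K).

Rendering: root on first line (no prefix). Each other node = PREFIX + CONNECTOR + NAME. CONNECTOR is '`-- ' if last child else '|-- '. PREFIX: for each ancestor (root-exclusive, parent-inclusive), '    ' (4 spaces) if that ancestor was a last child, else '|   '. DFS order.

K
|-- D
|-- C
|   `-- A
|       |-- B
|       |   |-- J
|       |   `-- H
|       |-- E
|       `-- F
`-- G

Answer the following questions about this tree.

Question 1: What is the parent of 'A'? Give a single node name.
Scan adjacency: A appears as child of C

Answer: C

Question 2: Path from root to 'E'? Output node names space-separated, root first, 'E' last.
Answer: K C A E

Derivation:
Walk down from root: K -> C -> A -> E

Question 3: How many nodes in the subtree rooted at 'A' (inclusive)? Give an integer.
Answer: 6

Derivation:
Subtree rooted at A contains: A, B, E, F, H, J
Count = 6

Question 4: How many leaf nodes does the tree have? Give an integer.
Leaves (nodes with no children): D, E, F, G, H, J

Answer: 6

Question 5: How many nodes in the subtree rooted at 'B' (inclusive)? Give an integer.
Answer: 3

Derivation:
Subtree rooted at B contains: B, H, J
Count = 3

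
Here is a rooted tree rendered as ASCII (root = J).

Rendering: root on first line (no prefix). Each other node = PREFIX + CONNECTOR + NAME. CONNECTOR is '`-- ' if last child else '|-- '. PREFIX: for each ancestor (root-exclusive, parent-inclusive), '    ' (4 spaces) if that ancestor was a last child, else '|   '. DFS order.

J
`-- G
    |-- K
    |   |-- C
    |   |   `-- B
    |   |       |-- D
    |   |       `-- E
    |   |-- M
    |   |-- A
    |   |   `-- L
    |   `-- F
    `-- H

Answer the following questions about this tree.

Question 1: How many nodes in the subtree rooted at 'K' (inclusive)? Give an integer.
Answer: 9

Derivation:
Subtree rooted at K contains: A, B, C, D, E, F, K, L, M
Count = 9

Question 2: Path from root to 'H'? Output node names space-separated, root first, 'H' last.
Walk down from root: J -> G -> H

Answer: J G H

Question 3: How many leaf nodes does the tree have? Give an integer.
Leaves (nodes with no children): D, E, F, H, L, M

Answer: 6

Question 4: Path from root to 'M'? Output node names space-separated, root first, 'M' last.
Walk down from root: J -> G -> K -> M

Answer: J G K M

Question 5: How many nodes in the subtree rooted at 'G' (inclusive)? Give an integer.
Answer: 11

Derivation:
Subtree rooted at G contains: A, B, C, D, E, F, G, H, K, L, M
Count = 11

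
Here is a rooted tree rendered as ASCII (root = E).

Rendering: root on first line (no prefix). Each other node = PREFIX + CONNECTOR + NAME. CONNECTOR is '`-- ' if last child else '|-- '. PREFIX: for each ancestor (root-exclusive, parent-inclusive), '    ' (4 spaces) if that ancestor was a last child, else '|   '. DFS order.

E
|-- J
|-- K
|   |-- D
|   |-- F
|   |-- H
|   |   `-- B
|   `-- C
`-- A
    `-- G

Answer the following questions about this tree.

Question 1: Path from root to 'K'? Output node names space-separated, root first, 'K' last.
Answer: E K

Derivation:
Walk down from root: E -> K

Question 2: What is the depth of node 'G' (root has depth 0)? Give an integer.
Path from root to G: E -> A -> G
Depth = number of edges = 2

Answer: 2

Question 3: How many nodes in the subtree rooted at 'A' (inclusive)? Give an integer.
Answer: 2

Derivation:
Subtree rooted at A contains: A, G
Count = 2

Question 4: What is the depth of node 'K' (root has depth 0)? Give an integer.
Answer: 1

Derivation:
Path from root to K: E -> K
Depth = number of edges = 1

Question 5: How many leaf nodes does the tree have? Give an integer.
Leaves (nodes with no children): B, C, D, F, G, J

Answer: 6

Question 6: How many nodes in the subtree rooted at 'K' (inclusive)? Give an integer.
Subtree rooted at K contains: B, C, D, F, H, K
Count = 6

Answer: 6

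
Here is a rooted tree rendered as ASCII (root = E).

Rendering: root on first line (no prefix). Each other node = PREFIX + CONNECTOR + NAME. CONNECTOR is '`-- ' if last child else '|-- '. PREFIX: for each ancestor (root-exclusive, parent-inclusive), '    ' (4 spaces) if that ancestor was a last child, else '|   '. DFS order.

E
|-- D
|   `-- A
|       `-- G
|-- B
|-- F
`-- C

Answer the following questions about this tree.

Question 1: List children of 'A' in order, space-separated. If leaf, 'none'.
Answer: G

Derivation:
Node A's children (from adjacency): G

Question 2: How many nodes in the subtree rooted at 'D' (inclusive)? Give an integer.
Subtree rooted at D contains: A, D, G
Count = 3

Answer: 3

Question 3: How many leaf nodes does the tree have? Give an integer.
Leaves (nodes with no children): B, C, F, G

Answer: 4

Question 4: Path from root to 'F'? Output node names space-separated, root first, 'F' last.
Answer: E F

Derivation:
Walk down from root: E -> F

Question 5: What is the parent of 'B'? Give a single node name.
Scan adjacency: B appears as child of E

Answer: E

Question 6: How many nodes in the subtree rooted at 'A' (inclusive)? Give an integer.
Answer: 2

Derivation:
Subtree rooted at A contains: A, G
Count = 2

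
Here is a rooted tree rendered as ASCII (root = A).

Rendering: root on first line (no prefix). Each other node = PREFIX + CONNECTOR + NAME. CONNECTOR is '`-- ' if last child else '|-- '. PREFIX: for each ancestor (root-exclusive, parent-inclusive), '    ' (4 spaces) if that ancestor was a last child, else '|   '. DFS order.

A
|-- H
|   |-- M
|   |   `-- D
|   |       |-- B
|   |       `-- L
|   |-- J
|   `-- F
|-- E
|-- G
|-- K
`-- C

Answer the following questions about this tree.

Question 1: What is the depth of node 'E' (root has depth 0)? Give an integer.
Answer: 1

Derivation:
Path from root to E: A -> E
Depth = number of edges = 1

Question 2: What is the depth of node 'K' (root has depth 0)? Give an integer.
Path from root to K: A -> K
Depth = number of edges = 1

Answer: 1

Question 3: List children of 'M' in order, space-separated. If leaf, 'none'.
Node M's children (from adjacency): D

Answer: D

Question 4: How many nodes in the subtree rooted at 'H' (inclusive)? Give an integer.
Answer: 7

Derivation:
Subtree rooted at H contains: B, D, F, H, J, L, M
Count = 7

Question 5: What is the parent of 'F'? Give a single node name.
Answer: H

Derivation:
Scan adjacency: F appears as child of H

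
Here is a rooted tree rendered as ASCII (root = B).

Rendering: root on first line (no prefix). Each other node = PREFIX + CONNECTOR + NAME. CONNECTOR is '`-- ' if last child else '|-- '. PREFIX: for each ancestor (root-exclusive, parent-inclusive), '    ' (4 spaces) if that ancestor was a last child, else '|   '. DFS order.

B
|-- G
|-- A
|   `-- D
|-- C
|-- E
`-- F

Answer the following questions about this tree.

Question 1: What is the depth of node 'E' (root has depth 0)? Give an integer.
Path from root to E: B -> E
Depth = number of edges = 1

Answer: 1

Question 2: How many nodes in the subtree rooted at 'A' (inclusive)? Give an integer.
Answer: 2

Derivation:
Subtree rooted at A contains: A, D
Count = 2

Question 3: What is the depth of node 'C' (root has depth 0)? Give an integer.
Path from root to C: B -> C
Depth = number of edges = 1

Answer: 1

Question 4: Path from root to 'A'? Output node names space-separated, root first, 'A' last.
Answer: B A

Derivation:
Walk down from root: B -> A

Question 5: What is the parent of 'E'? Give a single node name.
Answer: B

Derivation:
Scan adjacency: E appears as child of B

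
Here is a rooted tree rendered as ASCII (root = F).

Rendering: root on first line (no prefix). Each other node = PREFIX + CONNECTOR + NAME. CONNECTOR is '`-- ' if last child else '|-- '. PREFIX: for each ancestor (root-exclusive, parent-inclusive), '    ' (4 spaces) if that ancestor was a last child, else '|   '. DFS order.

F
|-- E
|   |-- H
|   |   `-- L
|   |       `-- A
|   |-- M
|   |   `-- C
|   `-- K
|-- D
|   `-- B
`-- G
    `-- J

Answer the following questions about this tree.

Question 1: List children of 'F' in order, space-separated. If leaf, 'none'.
Node F's children (from adjacency): E, D, G

Answer: E D G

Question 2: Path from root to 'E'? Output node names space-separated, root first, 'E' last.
Answer: F E

Derivation:
Walk down from root: F -> E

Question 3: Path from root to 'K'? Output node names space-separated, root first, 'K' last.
Answer: F E K

Derivation:
Walk down from root: F -> E -> K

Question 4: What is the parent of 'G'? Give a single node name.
Answer: F

Derivation:
Scan adjacency: G appears as child of F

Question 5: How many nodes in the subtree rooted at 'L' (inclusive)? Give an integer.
Subtree rooted at L contains: A, L
Count = 2

Answer: 2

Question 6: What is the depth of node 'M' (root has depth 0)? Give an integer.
Path from root to M: F -> E -> M
Depth = number of edges = 2

Answer: 2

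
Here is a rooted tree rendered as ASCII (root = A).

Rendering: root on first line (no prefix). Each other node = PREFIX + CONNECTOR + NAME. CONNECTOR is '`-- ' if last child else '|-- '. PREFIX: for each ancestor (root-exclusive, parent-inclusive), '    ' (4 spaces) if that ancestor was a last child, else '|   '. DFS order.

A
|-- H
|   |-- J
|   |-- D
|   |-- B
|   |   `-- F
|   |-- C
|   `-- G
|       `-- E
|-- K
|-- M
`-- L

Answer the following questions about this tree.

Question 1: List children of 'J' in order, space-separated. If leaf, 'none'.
Answer: none

Derivation:
Node J's children (from adjacency): (leaf)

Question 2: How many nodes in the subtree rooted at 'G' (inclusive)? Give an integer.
Subtree rooted at G contains: E, G
Count = 2

Answer: 2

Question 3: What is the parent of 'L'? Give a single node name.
Answer: A

Derivation:
Scan adjacency: L appears as child of A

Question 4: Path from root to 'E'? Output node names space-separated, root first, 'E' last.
Walk down from root: A -> H -> G -> E

Answer: A H G E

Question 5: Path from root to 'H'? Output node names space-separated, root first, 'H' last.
Walk down from root: A -> H

Answer: A H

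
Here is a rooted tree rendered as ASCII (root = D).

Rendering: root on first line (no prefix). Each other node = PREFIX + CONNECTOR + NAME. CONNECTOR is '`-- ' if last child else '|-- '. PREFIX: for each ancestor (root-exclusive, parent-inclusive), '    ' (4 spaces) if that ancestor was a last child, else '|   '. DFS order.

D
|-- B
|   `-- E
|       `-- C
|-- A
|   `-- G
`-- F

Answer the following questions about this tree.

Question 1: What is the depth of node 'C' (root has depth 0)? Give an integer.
Answer: 3

Derivation:
Path from root to C: D -> B -> E -> C
Depth = number of edges = 3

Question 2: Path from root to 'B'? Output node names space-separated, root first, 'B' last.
Walk down from root: D -> B

Answer: D B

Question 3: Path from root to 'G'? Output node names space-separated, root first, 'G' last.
Answer: D A G

Derivation:
Walk down from root: D -> A -> G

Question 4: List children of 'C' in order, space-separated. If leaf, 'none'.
Node C's children (from adjacency): (leaf)

Answer: none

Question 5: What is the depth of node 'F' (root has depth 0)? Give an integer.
Path from root to F: D -> F
Depth = number of edges = 1

Answer: 1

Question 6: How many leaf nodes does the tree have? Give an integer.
Answer: 3

Derivation:
Leaves (nodes with no children): C, F, G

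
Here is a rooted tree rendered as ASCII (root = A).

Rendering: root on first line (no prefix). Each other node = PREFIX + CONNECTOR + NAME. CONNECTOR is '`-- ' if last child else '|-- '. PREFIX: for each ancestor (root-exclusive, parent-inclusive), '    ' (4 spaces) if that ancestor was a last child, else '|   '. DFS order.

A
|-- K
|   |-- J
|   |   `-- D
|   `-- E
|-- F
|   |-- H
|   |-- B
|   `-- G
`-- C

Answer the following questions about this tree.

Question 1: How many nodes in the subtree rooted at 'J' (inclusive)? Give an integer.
Subtree rooted at J contains: D, J
Count = 2

Answer: 2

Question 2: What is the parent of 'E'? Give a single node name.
Answer: K

Derivation:
Scan adjacency: E appears as child of K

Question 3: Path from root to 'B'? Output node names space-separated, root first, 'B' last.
Walk down from root: A -> F -> B

Answer: A F B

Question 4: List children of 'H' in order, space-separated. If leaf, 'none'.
Node H's children (from adjacency): (leaf)

Answer: none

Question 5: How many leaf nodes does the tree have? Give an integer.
Leaves (nodes with no children): B, C, D, E, G, H

Answer: 6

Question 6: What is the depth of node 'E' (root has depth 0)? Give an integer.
Answer: 2

Derivation:
Path from root to E: A -> K -> E
Depth = number of edges = 2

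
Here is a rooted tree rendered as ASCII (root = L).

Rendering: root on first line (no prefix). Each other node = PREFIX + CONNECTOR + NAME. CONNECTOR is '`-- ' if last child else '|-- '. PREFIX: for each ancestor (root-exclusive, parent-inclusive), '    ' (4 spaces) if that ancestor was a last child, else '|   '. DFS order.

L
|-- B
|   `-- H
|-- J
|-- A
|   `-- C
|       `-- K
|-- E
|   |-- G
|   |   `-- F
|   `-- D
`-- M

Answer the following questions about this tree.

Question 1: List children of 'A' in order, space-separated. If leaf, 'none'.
Node A's children (from adjacency): C

Answer: C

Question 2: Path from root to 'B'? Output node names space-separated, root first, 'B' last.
Walk down from root: L -> B

Answer: L B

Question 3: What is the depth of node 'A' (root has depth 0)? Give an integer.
Answer: 1

Derivation:
Path from root to A: L -> A
Depth = number of edges = 1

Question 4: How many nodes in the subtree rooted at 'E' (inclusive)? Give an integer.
Answer: 4

Derivation:
Subtree rooted at E contains: D, E, F, G
Count = 4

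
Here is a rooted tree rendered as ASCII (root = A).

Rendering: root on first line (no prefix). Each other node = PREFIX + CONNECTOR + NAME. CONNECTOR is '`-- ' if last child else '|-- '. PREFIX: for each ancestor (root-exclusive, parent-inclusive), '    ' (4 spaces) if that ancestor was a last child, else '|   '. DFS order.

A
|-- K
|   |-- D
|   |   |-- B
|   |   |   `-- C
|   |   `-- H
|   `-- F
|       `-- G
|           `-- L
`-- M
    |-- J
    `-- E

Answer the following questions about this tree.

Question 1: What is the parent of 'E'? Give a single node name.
Scan adjacency: E appears as child of M

Answer: M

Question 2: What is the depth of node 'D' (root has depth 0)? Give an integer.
Path from root to D: A -> K -> D
Depth = number of edges = 2

Answer: 2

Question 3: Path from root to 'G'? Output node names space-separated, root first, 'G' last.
Answer: A K F G

Derivation:
Walk down from root: A -> K -> F -> G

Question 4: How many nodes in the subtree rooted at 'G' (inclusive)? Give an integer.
Subtree rooted at G contains: G, L
Count = 2

Answer: 2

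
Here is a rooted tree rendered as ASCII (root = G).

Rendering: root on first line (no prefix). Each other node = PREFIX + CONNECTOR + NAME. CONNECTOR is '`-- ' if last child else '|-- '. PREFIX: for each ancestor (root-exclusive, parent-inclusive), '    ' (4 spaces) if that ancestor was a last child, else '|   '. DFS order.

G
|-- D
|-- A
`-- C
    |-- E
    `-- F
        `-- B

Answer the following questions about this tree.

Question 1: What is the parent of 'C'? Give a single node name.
Scan adjacency: C appears as child of G

Answer: G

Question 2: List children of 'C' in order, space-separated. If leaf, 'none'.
Answer: E F

Derivation:
Node C's children (from adjacency): E, F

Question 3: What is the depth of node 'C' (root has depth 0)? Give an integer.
Answer: 1

Derivation:
Path from root to C: G -> C
Depth = number of edges = 1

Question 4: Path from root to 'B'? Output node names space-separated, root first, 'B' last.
Answer: G C F B

Derivation:
Walk down from root: G -> C -> F -> B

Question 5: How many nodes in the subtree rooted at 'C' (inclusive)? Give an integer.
Answer: 4

Derivation:
Subtree rooted at C contains: B, C, E, F
Count = 4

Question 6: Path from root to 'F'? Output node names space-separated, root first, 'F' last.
Answer: G C F

Derivation:
Walk down from root: G -> C -> F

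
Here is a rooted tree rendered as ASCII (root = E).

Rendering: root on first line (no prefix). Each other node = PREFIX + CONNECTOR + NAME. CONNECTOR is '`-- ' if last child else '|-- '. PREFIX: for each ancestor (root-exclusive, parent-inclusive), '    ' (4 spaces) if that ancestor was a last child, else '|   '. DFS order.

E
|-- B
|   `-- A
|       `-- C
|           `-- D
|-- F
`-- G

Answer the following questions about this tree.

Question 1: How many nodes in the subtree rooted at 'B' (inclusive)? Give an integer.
Subtree rooted at B contains: A, B, C, D
Count = 4

Answer: 4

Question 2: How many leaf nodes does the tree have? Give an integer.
Answer: 3

Derivation:
Leaves (nodes with no children): D, F, G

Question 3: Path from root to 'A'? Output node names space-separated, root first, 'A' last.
Walk down from root: E -> B -> A

Answer: E B A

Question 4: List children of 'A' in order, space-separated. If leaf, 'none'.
Node A's children (from adjacency): C

Answer: C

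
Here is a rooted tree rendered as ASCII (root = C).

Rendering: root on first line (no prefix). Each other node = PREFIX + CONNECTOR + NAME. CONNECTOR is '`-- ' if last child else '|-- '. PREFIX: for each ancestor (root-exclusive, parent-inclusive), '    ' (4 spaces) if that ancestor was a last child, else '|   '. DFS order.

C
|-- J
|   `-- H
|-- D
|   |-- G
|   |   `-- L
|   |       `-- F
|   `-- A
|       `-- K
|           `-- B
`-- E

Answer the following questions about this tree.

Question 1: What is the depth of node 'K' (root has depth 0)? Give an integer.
Answer: 3

Derivation:
Path from root to K: C -> D -> A -> K
Depth = number of edges = 3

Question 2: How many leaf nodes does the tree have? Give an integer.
Answer: 4

Derivation:
Leaves (nodes with no children): B, E, F, H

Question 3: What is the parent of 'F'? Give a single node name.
Scan adjacency: F appears as child of L

Answer: L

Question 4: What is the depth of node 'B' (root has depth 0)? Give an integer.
Path from root to B: C -> D -> A -> K -> B
Depth = number of edges = 4

Answer: 4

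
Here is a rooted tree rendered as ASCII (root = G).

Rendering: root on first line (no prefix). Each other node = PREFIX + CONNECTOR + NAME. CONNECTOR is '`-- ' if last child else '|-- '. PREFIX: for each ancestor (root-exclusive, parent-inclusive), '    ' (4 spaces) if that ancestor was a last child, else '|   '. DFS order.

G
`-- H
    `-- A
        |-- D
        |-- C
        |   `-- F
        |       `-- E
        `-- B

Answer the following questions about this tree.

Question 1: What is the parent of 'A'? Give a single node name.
Answer: H

Derivation:
Scan adjacency: A appears as child of H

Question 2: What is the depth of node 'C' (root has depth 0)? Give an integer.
Answer: 3

Derivation:
Path from root to C: G -> H -> A -> C
Depth = number of edges = 3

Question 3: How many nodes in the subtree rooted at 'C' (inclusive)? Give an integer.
Answer: 3

Derivation:
Subtree rooted at C contains: C, E, F
Count = 3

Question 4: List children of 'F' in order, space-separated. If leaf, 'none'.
Node F's children (from adjacency): E

Answer: E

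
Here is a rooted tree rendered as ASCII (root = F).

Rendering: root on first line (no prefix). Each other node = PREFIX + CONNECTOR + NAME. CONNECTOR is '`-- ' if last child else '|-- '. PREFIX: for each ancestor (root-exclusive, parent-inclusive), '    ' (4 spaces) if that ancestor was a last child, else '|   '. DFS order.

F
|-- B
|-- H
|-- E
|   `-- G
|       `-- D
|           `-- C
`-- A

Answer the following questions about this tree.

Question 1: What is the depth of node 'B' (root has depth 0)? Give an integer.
Answer: 1

Derivation:
Path from root to B: F -> B
Depth = number of edges = 1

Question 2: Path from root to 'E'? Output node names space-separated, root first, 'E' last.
Walk down from root: F -> E

Answer: F E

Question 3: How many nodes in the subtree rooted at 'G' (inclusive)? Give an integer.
Answer: 3

Derivation:
Subtree rooted at G contains: C, D, G
Count = 3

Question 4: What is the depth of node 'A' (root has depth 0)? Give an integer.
Path from root to A: F -> A
Depth = number of edges = 1

Answer: 1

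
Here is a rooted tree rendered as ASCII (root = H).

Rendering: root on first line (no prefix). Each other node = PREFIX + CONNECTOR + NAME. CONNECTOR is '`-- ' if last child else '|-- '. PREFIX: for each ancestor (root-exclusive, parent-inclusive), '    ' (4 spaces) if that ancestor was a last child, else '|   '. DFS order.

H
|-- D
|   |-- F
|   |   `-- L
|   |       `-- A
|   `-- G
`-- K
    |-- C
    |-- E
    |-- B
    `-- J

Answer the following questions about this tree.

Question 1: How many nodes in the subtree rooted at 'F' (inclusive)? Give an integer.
Answer: 3

Derivation:
Subtree rooted at F contains: A, F, L
Count = 3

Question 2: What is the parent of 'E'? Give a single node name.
Scan adjacency: E appears as child of K

Answer: K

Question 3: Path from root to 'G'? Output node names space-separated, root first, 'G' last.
Walk down from root: H -> D -> G

Answer: H D G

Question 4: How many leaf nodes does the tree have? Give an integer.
Answer: 6

Derivation:
Leaves (nodes with no children): A, B, C, E, G, J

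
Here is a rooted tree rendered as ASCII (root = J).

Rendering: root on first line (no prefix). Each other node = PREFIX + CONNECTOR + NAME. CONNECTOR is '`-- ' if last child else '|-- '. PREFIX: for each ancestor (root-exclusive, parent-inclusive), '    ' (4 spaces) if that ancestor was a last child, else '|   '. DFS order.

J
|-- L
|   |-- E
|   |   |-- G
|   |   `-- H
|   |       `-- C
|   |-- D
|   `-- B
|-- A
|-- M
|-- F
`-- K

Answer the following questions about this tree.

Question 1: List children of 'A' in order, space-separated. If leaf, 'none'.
Node A's children (from adjacency): (leaf)

Answer: none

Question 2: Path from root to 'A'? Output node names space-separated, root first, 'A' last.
Walk down from root: J -> A

Answer: J A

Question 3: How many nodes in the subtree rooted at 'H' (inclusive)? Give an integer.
Answer: 2

Derivation:
Subtree rooted at H contains: C, H
Count = 2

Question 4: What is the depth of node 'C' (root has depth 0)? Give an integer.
Path from root to C: J -> L -> E -> H -> C
Depth = number of edges = 4

Answer: 4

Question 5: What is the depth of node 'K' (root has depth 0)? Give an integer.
Answer: 1

Derivation:
Path from root to K: J -> K
Depth = number of edges = 1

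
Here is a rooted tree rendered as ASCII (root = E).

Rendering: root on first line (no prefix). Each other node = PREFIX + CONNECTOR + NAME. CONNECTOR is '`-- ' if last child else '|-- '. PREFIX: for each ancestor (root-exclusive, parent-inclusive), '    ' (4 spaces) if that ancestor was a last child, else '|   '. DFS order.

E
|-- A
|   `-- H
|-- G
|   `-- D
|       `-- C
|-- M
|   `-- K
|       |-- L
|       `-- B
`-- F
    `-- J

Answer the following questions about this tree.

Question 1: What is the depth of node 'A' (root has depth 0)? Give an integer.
Path from root to A: E -> A
Depth = number of edges = 1

Answer: 1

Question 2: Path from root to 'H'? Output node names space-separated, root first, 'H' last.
Walk down from root: E -> A -> H

Answer: E A H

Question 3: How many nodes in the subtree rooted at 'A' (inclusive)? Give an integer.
Subtree rooted at A contains: A, H
Count = 2

Answer: 2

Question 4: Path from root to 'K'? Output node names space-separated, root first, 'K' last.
Answer: E M K

Derivation:
Walk down from root: E -> M -> K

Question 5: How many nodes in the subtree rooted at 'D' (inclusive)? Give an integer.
Answer: 2

Derivation:
Subtree rooted at D contains: C, D
Count = 2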